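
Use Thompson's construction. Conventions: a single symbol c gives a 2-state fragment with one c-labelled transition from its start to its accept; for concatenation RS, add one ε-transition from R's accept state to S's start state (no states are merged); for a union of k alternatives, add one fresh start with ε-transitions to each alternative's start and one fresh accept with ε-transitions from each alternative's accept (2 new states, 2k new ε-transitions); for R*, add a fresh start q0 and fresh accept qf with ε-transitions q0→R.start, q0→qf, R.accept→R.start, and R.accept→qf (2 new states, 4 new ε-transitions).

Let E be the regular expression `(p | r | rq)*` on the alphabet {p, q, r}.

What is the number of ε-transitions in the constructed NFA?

11

Per subexpression:
Each of the 4 symbol leaves contributes 0 ε-transitions.
  rq = 1 ε-transition
  p | r | rq = 7 ε-transitions
  (p | r | rq)* = 11 ε-transitions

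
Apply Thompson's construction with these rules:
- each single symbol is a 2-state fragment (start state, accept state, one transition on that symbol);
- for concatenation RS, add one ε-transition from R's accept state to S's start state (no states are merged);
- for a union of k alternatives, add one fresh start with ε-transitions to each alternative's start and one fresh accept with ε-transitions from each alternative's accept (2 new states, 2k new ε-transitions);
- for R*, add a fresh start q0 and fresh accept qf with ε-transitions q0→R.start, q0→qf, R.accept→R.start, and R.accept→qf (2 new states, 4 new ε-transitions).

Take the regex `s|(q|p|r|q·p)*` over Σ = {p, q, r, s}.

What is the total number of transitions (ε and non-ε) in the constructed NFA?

Building bottom-up:
Each of the 6 symbol leaves contributes 1 transition (1 symbol, 0 ε).
  q·p → 3 transitions (2 symbol, 1 ε)
  q|p|r|q·p → 14 transitions (5 symbol, 9 ε)
  (q|p|r|q·p)* → 18 transitions (5 symbol, 13 ε)
  s|(q|p|r|q·p)* → 23 transitions (6 symbol, 17 ε)

23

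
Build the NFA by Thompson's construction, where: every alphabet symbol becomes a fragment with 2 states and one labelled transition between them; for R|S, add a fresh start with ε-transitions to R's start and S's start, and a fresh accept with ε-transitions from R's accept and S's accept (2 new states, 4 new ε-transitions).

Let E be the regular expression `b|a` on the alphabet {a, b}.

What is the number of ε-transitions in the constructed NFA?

By structural recursion:
Each of the 2 symbol leaves contributes 0 ε-transitions.
  b|a = 4 ε-transitions

4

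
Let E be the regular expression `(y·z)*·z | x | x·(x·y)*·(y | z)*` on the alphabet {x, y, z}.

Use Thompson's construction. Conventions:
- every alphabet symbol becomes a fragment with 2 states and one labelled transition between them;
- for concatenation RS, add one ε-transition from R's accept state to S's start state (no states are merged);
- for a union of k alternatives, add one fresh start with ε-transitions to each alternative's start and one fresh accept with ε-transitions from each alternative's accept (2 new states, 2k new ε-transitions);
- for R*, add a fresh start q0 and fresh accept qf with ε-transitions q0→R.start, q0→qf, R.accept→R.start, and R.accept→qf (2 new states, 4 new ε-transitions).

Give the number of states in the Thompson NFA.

28

Building bottom-up:
Each of the 9 symbol leaves contributes a 2-state fragment.
  y·z — 4 states
  (y·z)* — 6 states
  (y·z)*·z — 8 states
  x·y — 4 states
  (x·y)* — 6 states
  y | z — 6 states
  (y | z)* — 8 states
  x·(x·y)*·(y | z)* — 16 states
  (y·z)*·z | x | x·(x·y)*·(y | z)* — 28 states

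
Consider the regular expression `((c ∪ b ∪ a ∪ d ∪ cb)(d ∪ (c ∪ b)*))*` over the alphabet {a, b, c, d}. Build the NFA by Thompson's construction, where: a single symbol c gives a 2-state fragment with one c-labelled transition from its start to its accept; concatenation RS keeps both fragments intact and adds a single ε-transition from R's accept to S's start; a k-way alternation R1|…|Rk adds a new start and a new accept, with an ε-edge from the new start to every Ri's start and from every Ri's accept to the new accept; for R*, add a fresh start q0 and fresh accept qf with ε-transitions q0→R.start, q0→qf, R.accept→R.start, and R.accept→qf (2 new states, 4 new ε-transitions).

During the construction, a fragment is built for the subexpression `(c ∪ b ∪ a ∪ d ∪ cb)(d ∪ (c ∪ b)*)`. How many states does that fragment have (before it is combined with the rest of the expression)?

Fragment for `(c ∪ b ∪ a ∪ d ∪ cb)(d ∪ (c ∪ b)*)`:
Each of the 9 symbol leaves contributes a 2-state fragment.
  cb = 4 states
  c ∪ b ∪ a ∪ d ∪ cb = 14 states
  c ∪ b = 6 states
  (c ∪ b)* = 8 states
  d ∪ (c ∪ b)* = 12 states
  (c ∪ b ∪ a ∪ d ∪ cb)(d ∪ (c ∪ b)*) = 26 states

26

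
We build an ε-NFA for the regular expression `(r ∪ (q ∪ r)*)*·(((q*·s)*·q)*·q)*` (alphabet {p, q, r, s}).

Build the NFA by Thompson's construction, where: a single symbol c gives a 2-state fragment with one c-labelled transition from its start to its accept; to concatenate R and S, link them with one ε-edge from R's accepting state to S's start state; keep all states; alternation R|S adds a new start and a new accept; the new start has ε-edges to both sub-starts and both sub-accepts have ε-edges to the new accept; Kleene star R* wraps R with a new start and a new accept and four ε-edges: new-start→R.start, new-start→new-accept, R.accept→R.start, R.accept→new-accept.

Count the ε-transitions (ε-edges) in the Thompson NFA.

36

Per subexpression:
Each of the 7 symbol leaves contributes 0 ε-transitions.
  q ∪ r = 4 ε-transitions
  (q ∪ r)* = 8 ε-transitions
  r ∪ (q ∪ r)* = 12 ε-transitions
  (r ∪ (q ∪ r)*)* = 16 ε-transitions
  q* = 4 ε-transitions
  q*·s = 5 ε-transitions
  (q*·s)* = 9 ε-transitions
  (q*·s)*·q = 10 ε-transitions
  ((q*·s)*·q)* = 14 ε-transitions
  ((q*·s)*·q)*·q = 15 ε-transitions
  (((q*·s)*·q)*·q)* = 19 ε-transitions
  (r ∪ (q ∪ r)*)*·(((q*·s)*·q)*·q)* = 36 ε-transitions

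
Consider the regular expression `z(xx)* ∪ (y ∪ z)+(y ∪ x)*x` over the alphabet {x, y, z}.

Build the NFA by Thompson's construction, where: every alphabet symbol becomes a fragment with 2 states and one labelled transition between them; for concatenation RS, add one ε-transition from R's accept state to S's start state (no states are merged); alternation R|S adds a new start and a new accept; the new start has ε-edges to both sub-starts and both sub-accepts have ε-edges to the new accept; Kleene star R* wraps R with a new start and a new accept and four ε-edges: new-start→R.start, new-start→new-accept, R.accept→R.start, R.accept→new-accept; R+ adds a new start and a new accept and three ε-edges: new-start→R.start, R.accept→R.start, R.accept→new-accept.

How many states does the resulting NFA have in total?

Building bottom-up:
Each of the 8 symbol leaves contributes a 2-state fragment.
  xx = 4 states
  (xx)* = 6 states
  z(xx)* = 8 states
  y ∪ z = 6 states
  (y ∪ z)+ = 8 states
  y ∪ x = 6 states
  (y ∪ x)* = 8 states
  (y ∪ z)+(y ∪ x)*x = 18 states
  z(xx)* ∪ (y ∪ z)+(y ∪ x)*x = 28 states

28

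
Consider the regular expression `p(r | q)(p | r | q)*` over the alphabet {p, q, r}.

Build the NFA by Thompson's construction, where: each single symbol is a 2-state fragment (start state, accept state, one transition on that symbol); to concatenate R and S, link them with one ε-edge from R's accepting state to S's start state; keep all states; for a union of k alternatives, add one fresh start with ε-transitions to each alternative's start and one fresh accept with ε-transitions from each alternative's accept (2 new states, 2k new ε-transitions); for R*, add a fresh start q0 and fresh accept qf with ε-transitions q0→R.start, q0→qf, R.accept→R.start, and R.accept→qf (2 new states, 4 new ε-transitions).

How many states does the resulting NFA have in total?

18

Recursing over subexpressions:
Each of the 6 symbol leaves contributes a 2-state fragment.
  r | q = 6 states
  p | r | q = 8 states
  (p | r | q)* = 10 states
  p(r | q)(p | r | q)* = 18 states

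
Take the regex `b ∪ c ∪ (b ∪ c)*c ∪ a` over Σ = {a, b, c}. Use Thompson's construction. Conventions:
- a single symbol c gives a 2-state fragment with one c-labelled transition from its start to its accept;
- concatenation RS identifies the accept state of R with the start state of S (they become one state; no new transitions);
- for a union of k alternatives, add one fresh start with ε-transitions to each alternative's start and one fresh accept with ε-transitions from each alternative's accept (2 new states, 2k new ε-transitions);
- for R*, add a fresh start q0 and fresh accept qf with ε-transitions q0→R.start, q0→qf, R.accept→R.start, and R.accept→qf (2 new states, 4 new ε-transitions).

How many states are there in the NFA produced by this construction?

17

Recursing over subexpressions:
Each of the 6 symbol leaves contributes a 2-state fragment.
  b ∪ c = 6 states
  (b ∪ c)* = 8 states
  (b ∪ c)*c = 9 states
  b ∪ c ∪ (b ∪ c)*c ∪ a = 17 states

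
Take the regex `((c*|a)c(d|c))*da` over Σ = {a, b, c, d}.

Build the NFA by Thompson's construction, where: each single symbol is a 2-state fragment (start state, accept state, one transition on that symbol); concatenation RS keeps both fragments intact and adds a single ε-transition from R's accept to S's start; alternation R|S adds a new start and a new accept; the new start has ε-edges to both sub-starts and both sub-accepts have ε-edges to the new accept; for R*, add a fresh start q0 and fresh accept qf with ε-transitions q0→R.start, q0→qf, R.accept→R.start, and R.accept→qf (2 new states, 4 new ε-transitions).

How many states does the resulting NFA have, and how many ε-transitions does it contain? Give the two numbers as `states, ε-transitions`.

22, 20

Recursing over subexpressions:
Each of the 7 symbol leaves contributes 2 states and 0 ε-transitions.
  c* — 4 states, 4 ε-transitions
  c*|a — 8 states, 8 ε-transitions
  d|c — 6 states, 4 ε-transitions
  (c*|a)c(d|c) — 16 states, 14 ε-transitions
  ((c*|a)c(d|c))* — 18 states, 18 ε-transitions
  ((c*|a)c(d|c))*da — 22 states, 20 ε-transitions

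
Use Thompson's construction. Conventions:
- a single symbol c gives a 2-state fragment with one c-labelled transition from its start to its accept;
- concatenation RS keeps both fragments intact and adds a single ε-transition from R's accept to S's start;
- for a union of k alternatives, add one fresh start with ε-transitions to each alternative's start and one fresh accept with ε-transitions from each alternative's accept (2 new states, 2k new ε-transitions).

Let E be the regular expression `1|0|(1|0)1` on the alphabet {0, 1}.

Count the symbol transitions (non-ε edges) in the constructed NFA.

5

Bottom-up over the parse tree:
Each of the 5 symbol leaves contributes exactly 1 symbol transition.
  1|0 : 2 symbol transitions
  (1|0)1 : 3 symbol transitions
  1|0|(1|0)1 : 5 symbol transitions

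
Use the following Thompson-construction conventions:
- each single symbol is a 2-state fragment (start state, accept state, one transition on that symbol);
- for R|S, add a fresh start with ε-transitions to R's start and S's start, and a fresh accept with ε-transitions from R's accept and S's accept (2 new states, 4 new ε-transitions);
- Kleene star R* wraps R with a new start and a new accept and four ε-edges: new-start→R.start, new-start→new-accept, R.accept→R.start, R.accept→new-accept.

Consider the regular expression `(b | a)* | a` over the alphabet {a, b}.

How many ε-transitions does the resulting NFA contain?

Per subexpression:
Each of the 3 symbol leaves contributes 0 ε-transitions.
  b | a : 4 ε-transitions
  (b | a)* : 8 ε-transitions
  (b | a)* | a : 12 ε-transitions

12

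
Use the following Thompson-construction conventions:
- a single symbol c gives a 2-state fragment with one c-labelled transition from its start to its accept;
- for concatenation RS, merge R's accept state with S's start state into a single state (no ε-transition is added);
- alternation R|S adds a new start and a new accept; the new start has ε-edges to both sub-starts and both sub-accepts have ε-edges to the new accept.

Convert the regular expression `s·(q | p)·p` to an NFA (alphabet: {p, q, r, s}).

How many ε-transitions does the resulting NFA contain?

4

Per subexpression:
Each of the 4 symbol leaves contributes 0 ε-transitions.
  q | p → 4 ε-transitions
  s·(q | p)·p → 4 ε-transitions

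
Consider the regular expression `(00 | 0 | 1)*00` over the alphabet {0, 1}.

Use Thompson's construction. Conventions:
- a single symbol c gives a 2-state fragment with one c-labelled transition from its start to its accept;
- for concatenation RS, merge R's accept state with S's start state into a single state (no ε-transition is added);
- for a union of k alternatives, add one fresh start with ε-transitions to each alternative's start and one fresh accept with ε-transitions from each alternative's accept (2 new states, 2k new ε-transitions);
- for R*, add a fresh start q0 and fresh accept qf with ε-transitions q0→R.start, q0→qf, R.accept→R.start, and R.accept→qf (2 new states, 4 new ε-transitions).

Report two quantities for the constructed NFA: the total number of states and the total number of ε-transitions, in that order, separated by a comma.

By structural recursion:
Each of the 6 symbol leaves contributes 2 states and 0 ε-transitions.
  00 — 3 states, 0 ε-transitions
  00 | 0 | 1 — 9 states, 6 ε-transitions
  (00 | 0 | 1)* — 11 states, 10 ε-transitions
  (00 | 0 | 1)*00 — 13 states, 10 ε-transitions

13, 10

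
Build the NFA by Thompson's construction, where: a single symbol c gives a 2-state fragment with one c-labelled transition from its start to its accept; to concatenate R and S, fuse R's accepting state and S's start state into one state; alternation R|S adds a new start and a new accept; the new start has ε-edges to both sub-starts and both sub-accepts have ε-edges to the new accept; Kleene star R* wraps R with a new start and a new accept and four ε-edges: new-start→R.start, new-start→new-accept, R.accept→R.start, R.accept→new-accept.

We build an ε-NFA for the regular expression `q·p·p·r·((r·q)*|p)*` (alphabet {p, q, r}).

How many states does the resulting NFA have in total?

15

By structural recursion:
Each of the 7 symbol leaves contributes a 2-state fragment.
  r·q — 3 states
  (r·q)* — 5 states
  (r·q)*|p — 9 states
  ((r·q)*|p)* — 11 states
  q·p·p·r·((r·q)*|p)* — 15 states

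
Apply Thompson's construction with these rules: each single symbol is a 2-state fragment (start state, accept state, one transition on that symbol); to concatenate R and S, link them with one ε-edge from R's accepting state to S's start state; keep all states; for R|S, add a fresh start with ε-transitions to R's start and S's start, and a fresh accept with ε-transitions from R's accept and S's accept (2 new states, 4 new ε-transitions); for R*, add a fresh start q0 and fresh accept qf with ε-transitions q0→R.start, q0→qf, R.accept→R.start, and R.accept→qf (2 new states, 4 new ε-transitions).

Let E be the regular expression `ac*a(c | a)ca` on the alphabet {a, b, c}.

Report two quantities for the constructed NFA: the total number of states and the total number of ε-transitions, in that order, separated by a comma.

Recursing over subexpressions:
Each of the 7 symbol leaves contributes 2 states and 0 ε-transitions.
  c* → 4 states, 4 ε-transitions
  c | a → 6 states, 4 ε-transitions
  ac*a(c | a)ca → 18 states, 13 ε-transitions

18, 13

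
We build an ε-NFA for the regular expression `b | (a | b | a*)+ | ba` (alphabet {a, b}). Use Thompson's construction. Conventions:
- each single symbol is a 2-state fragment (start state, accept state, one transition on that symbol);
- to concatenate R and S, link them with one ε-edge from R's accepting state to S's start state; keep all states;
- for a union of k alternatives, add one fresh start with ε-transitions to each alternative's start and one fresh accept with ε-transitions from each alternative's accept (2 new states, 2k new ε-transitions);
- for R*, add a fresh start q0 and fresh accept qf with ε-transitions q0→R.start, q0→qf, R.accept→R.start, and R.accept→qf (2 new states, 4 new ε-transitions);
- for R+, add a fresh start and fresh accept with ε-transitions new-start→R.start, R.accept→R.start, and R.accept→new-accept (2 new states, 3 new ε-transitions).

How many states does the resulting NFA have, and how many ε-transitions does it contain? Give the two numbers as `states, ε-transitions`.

20, 20

By structural recursion:
Each of the 6 symbol leaves contributes 2 states and 0 ε-transitions.
  a* → 4 states, 4 ε-transitions
  a | b | a* → 10 states, 10 ε-transitions
  (a | b | a*)+ → 12 states, 13 ε-transitions
  ba → 4 states, 1 ε-transition
  b | (a | b | a*)+ | ba → 20 states, 20 ε-transitions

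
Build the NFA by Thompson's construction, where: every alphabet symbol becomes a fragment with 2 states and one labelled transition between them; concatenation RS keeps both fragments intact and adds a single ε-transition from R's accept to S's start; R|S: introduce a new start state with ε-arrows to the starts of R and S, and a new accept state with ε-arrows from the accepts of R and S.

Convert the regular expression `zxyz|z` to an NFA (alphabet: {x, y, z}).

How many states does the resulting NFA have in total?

12

Recursing over subexpressions:
Each of the 5 symbol leaves contributes a 2-state fragment.
  zxyz → 8 states
  zxyz|z → 12 states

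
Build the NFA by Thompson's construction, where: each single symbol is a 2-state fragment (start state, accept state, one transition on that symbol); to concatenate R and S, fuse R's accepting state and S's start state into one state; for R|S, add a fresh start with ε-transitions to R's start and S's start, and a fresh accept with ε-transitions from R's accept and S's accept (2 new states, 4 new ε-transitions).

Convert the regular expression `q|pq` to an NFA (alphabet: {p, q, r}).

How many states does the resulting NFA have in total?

Per subexpression:
Each of the 3 symbol leaves contributes a 2-state fragment.
  pq — 3 states
  q|pq — 7 states

7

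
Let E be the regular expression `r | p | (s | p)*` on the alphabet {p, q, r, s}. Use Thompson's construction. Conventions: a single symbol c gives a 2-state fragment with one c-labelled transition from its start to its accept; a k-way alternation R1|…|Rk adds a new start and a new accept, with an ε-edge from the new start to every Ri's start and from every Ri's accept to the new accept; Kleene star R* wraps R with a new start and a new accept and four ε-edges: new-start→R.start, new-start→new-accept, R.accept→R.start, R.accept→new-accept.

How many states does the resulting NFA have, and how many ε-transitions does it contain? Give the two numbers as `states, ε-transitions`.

Bottom-up over the parse tree:
Each of the 4 symbol leaves contributes 2 states and 0 ε-transitions.
  s | p — 6 states, 4 ε-transitions
  (s | p)* — 8 states, 8 ε-transitions
  r | p | (s | p)* — 14 states, 14 ε-transitions

14, 14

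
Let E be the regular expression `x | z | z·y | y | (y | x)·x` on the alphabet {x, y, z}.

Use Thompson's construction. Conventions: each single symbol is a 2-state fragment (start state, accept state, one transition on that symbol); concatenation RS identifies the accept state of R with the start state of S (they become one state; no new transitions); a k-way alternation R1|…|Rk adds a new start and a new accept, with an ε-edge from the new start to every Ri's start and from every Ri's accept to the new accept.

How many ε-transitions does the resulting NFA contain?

14

By structural recursion:
Each of the 8 symbol leaves contributes 0 ε-transitions.
  z·y = 0 ε-transitions
  y | x = 4 ε-transitions
  (y | x)·x = 4 ε-transitions
  x | z | z·y | y | (y | x)·x = 14 ε-transitions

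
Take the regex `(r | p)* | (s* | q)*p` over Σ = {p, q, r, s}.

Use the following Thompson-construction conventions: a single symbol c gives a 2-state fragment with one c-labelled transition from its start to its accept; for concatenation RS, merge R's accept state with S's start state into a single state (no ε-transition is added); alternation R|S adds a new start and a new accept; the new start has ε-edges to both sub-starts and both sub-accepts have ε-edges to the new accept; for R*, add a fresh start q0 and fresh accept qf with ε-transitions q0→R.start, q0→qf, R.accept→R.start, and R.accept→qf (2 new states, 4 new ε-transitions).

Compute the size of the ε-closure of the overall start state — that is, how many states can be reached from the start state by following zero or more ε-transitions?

Work bottom-up. For each fragment F, track |ε-closure(F.start)| and whether F's accept lies in that closure (i.e. whether F accepts ε). A single-symbol fragment has closure size 1 and does not accept ε.
  r | p : new start ε-reaches every alternative's start; none of them accept ε, so the new accept is not reached: |closure| = 1 + 1 + 1 = 3
  (r | p)* : the star's fresh start ε-reaches both the body's start and the fresh accept: |closure| = 2 + 3 = 5
  s* : |closure| = 1 (new start) + 1 (body) + 1 (new accept) = 3
  s* | q : new start ε-reaches every alternative's start; at least one alternative accepts ε, so the union's new accept is reached too: |closure| = 1 + 3 + 1 + 1 = 6
  (s* | q)* : the star's fresh start ε-reaches both the body's start and the fresh accept: |closure| = 2 + 6 = 8
  (s* | q)*p : the left operand accepts ε, so the closure extends into the next operand (the shared merged state is already counted); |closure| = 8 + (1−1) = 8
  (r | p)* | (s* | q)*p : |closure| = 1 (new start) + (5 + 8) + 1 (new accept, since some branch ε-reaches its own accept) = 15

15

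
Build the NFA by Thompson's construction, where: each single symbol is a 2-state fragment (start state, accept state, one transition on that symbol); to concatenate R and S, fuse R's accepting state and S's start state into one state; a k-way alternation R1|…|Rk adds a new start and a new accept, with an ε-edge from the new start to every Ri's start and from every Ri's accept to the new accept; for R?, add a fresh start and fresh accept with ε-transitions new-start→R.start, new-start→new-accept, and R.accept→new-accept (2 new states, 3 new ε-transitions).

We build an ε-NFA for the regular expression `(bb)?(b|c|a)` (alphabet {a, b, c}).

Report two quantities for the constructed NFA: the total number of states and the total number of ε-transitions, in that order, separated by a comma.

12, 9

Recursing over subexpressions:
Each of the 5 symbol leaves contributes 2 states and 0 ε-transitions.
  bb = 3 states, 0 ε-transitions
  (bb)? = 5 states, 3 ε-transitions
  b|c|a = 8 states, 6 ε-transitions
  (bb)?(b|c|a) = 12 states, 9 ε-transitions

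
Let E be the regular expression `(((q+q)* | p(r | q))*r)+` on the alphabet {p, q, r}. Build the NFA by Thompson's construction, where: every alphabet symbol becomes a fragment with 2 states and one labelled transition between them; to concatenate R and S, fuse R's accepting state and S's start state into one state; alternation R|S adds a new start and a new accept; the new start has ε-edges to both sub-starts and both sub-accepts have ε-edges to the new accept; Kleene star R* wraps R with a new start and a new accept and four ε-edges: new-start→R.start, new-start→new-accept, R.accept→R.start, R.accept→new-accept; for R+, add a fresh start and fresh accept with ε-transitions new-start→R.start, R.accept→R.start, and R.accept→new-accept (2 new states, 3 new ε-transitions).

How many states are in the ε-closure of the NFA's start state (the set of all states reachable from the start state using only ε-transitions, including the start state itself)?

10

Let C(F) = |ε-closure(F.start)| within fragment F, and note whether F accepts ε. Symbol fragments have C = 1 and do not accept ε. Then:
  q+ → C = 1 + 1 = 2 (the body doesn't accept ε, so the new accept is not reached)
  q+q → C equals the left operand's closure size = 2 (its accept is not ε-reachable, so the closure stops there)
  (q+q)* → C = 1 (new start) + 2 (body) + 1 (new accept) = 4
  r | q → C = 1 + 1 + 1 = 3 (the new accept is not ε-reachable since no branch accepts ε)
  p(r | q) → C equals the left operand's closure size = 1 (its accept is not ε-reachable, so the closure stops there)
  (q+q)* | p(r | q) → C = 1 (new start) + (4 + 1) + 1 (new accept, since some branch ε-reaches its own accept) = 7
  ((q+q)* | p(r | q))* → C = 1 (new start) + 7 (body) + 1 (new accept) = 9
  ((q+q)* | p(r | q))*r → the left operand accepts ε, so the closure extends into the next operand (the shared merged state is already counted); C = 9 + (1−1) = 9
  (((q+q)* | p(r | q))*r)+ → C = 1 + 9 = 10 (the body doesn't accept ε, so the new accept is not reached)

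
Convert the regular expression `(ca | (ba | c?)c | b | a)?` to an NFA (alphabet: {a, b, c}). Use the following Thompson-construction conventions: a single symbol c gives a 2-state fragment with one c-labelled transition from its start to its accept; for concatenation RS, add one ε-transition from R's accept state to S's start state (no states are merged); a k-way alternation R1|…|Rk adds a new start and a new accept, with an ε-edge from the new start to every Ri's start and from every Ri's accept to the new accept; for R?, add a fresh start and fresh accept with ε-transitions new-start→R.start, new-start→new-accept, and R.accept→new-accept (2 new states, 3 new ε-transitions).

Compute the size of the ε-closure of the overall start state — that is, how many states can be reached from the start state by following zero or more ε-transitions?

13

Work bottom-up. For each fragment F, track |ε-closure(F.start)| and whether F's accept lies in that closure (i.e. whether F accepts ε). A single-symbol fragment has closure size 1 and does not accept ε.
  ca → C equals the left operand's closure size = 1 (its accept is not ε-reachable, so the closure stops there)
  ba → same as the first factor's closure: C = 1
  c? → new start has ε-edges to the inner start and to the new accept, so C = 2 + 1 = 3
  ba | c? → C = 1 (new start) + (1 + 3) + 1 (new accept, since some branch ε-reaches its own accept) = 6
  (ba | c?)c → the left operand accepts ε, so the closure extends into the next operand (via the concat ε-link); C = 6 + 1 = 7
  ca | (ba | c?)c | b | a → C = 1 + 1 + 7 + 1 + 1 = 11 (the new accept is not ε-reachable since no branch accepts ε)
  (ca | (ba | c?)c | b | a)? → new start has ε-edges to the inner start and to the new accept, so C = 2 + 11 = 13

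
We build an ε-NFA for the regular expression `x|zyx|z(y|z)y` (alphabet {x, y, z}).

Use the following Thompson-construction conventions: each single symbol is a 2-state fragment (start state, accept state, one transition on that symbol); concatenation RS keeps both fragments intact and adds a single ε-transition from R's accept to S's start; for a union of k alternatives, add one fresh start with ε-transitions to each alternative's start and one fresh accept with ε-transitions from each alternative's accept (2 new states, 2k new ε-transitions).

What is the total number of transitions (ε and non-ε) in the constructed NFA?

22

Building bottom-up:
Each of the 8 symbol leaves contributes 1 transition (1 symbol, 0 ε).
  zyx → 5 transitions (3 symbol, 2 ε)
  y|z → 6 transitions (2 symbol, 4 ε)
  z(y|z)y → 10 transitions (4 symbol, 6 ε)
  x|zyx|z(y|z)y → 22 transitions (8 symbol, 14 ε)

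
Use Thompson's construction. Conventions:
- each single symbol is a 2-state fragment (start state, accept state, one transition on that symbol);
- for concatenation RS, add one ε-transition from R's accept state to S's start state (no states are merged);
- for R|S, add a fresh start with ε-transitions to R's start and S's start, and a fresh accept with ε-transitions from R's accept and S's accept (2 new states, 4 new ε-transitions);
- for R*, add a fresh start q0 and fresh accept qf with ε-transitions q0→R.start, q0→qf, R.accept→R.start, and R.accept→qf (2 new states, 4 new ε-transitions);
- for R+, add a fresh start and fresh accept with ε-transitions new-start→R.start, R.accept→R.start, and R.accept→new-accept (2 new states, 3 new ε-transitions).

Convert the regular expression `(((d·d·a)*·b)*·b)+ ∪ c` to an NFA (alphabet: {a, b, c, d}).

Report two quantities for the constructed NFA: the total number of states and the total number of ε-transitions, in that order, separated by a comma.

Bottom-up over the parse tree:
Each of the 6 symbol leaves contributes 2 states and 0 ε-transitions.
  d·d·a → 6 states, 2 ε-transitions
  (d·d·a)* → 8 states, 6 ε-transitions
  (d·d·a)*·b → 10 states, 7 ε-transitions
  ((d·d·a)*·b)* → 12 states, 11 ε-transitions
  ((d·d·a)*·b)*·b → 14 states, 12 ε-transitions
  (((d·d·a)*·b)*·b)+ → 16 states, 15 ε-transitions
  (((d·d·a)*·b)*·b)+ ∪ c → 20 states, 19 ε-transitions

20, 19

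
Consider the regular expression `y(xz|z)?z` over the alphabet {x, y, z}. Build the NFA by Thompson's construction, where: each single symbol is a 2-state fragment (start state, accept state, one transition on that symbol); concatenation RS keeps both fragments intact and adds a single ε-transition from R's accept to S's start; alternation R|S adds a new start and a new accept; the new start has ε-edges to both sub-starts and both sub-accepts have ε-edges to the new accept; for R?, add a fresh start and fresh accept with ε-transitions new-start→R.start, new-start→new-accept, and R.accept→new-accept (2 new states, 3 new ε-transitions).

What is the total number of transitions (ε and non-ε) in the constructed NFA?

15

Recursing over subexpressions:
Each of the 5 symbol leaves contributes 1 transition (1 symbol, 0 ε).
  xz = 3 transitions (2 symbol, 1 ε)
  xz|z = 8 transitions (3 symbol, 5 ε)
  (xz|z)? = 11 transitions (3 symbol, 8 ε)
  y(xz|z)?z = 15 transitions (5 symbol, 10 ε)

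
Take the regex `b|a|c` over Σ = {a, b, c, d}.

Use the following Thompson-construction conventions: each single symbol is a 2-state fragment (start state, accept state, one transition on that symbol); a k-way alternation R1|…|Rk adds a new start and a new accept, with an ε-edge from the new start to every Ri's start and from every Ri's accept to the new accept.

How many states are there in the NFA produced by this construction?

By structural recursion:
Each of the 3 symbol leaves contributes a 2-state fragment.
  b|a|c → 8 states

8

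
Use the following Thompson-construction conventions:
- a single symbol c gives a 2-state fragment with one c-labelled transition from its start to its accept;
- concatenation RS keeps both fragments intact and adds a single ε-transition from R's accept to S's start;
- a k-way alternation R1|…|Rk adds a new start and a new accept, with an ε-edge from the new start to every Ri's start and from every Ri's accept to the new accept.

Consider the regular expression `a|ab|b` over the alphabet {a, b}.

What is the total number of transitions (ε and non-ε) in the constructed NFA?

Recursing over subexpressions:
Each of the 4 symbol leaves contributes 1 transition (1 symbol, 0 ε).
  ab : 3 transitions (2 symbol, 1 ε)
  a|ab|b : 11 transitions (4 symbol, 7 ε)

11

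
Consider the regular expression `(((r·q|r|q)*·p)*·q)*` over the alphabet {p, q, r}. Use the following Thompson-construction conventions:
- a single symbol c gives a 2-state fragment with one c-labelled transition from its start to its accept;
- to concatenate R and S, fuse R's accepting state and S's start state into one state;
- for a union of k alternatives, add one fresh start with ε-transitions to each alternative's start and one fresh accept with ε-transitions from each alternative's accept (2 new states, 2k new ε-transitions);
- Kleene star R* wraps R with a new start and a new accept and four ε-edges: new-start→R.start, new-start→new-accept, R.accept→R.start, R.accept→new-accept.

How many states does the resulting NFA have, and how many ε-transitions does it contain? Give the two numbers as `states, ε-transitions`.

17, 18

Building bottom-up:
Each of the 6 symbol leaves contributes 2 states and 0 ε-transitions.
  r·q → 3 states, 0 ε-transitions
  r·q|r|q → 9 states, 6 ε-transitions
  (r·q|r|q)* → 11 states, 10 ε-transitions
  (r·q|r|q)*·p → 12 states, 10 ε-transitions
  ((r·q|r|q)*·p)* → 14 states, 14 ε-transitions
  ((r·q|r|q)*·p)*·q → 15 states, 14 ε-transitions
  (((r·q|r|q)*·p)*·q)* → 17 states, 18 ε-transitions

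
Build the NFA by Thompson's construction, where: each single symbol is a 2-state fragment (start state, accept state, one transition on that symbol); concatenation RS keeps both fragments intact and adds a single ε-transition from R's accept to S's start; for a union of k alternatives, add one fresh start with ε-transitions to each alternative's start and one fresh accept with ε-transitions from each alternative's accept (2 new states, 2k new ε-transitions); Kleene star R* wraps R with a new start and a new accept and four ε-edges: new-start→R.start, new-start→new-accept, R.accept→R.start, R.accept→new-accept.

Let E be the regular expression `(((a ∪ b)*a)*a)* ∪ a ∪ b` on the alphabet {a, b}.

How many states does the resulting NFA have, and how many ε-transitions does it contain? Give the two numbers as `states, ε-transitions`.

22, 24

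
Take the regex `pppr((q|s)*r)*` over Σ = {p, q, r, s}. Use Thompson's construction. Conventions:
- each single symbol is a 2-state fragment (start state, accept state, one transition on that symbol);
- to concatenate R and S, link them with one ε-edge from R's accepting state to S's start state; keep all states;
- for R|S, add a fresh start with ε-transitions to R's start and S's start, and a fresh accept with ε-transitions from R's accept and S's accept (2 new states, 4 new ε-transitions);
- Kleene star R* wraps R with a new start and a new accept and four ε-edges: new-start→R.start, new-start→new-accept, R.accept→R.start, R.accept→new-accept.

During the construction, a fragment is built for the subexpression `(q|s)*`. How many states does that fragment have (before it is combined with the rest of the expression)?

Fragment for `(q|s)*`:
Each of the 2 symbol leaves contributes a 2-state fragment.
  q|s = 6 states
  (q|s)* = 8 states

8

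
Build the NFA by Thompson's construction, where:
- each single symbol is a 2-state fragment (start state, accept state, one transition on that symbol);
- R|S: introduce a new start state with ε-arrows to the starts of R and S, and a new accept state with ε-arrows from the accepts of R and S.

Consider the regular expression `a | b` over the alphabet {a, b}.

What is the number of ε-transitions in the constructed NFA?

Recursing over subexpressions:
Each of the 2 symbol leaves contributes 0 ε-transitions.
  a | b : 4 ε-transitions

4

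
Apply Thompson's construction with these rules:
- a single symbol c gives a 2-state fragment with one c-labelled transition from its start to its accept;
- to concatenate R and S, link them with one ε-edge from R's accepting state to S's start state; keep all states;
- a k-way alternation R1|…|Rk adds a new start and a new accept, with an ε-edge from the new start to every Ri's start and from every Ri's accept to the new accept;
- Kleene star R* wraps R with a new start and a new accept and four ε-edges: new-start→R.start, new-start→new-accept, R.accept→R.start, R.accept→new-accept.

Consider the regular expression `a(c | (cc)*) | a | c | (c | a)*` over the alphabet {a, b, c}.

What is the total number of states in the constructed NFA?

Building bottom-up:
Each of the 8 symbol leaves contributes a 2-state fragment.
  cc → 4 states
  (cc)* → 6 states
  c | (cc)* → 10 states
  a(c | (cc)*) → 12 states
  c | a → 6 states
  (c | a)* → 8 states
  a(c | (cc)*) | a | c | (c | a)* → 26 states

26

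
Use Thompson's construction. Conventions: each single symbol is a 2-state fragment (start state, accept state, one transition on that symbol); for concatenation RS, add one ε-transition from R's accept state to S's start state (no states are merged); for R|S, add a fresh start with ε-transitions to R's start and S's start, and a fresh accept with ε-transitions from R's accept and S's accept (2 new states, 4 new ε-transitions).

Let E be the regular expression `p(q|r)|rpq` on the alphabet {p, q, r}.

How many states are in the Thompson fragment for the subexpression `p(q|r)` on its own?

8

Fragment for `p(q|r)`:
Each of the 3 symbol leaves contributes a 2-state fragment.
  q|r : 6 states
  p(q|r) : 8 states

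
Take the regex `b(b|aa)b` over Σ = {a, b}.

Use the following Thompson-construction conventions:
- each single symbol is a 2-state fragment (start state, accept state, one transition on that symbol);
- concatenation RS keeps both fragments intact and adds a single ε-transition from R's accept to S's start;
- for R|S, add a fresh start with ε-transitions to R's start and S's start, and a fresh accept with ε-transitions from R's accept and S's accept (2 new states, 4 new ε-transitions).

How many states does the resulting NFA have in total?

Building bottom-up:
Each of the 5 symbol leaves contributes a 2-state fragment.
  aa — 4 states
  b|aa — 8 states
  b(b|aa)b — 12 states

12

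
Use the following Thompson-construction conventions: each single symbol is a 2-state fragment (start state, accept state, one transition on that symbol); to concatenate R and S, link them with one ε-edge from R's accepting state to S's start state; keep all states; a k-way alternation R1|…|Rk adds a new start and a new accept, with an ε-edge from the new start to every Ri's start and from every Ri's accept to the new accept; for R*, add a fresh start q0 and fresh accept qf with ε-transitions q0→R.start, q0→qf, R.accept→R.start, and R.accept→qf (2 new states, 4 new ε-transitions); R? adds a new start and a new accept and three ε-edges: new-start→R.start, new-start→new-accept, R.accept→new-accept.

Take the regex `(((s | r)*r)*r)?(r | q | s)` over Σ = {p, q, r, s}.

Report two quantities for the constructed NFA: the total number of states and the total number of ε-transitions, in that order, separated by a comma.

Bottom-up over the parse tree:
Each of the 7 symbol leaves contributes 2 states and 0 ε-transitions.
  s | r → 6 states, 4 ε-transitions
  (s | r)* → 8 states, 8 ε-transitions
  (s | r)*r → 10 states, 9 ε-transitions
  ((s | r)*r)* → 12 states, 13 ε-transitions
  ((s | r)*r)*r → 14 states, 14 ε-transitions
  (((s | r)*r)*r)? → 16 states, 17 ε-transitions
  r | q | s → 8 states, 6 ε-transitions
  (((s | r)*r)*r)?(r | q | s) → 24 states, 24 ε-transitions

24, 24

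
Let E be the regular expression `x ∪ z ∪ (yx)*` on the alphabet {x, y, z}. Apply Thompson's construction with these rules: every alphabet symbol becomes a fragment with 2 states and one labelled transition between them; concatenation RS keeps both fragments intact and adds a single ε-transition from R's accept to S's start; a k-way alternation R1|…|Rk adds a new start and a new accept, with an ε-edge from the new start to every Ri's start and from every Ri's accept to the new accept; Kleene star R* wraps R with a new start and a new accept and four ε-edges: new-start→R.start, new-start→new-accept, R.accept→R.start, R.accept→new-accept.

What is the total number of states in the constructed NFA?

Bottom-up over the parse tree:
Each of the 4 symbol leaves contributes a 2-state fragment.
  yx : 4 states
  (yx)* : 6 states
  x ∪ z ∪ (yx)* : 12 states

12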